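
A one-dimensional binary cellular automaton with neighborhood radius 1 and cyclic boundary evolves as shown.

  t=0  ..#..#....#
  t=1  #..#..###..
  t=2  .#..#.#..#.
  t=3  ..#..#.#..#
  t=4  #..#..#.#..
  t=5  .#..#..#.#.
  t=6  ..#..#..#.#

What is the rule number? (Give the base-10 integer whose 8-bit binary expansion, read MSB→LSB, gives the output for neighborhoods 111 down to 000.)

  [7] ### => .  t=1,i=7
  [6] ##. => .  t=1,i=8
  [5] #.# => #  t=2,i=5
  [4] #.. => #  t=0,i=0
  [3] .## => #  t=1,i=6
  [2] .#. => .  t=0,i=2
  [1] ..# => .  t=0,i=1
  [0] ... => #  t=0,i=7
  bits 00111001 = 57

57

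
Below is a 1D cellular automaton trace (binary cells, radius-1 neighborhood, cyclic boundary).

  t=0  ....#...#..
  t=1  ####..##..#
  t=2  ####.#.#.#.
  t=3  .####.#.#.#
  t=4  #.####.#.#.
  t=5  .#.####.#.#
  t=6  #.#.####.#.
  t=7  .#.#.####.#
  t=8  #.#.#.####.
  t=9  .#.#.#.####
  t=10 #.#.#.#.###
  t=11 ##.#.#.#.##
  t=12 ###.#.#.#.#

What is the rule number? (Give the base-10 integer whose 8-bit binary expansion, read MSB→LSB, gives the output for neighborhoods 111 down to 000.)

  [7] ### => #  t=1,i=0
  [6] ##. => #  t=1,i=3
  [5] #.# => #  t=2,i=4
  [4] #.. => .  t=0,i=5
  [3] .## => .  t=1,i=6
  [2] .#. => .  t=0,i=4
  [1] ..# => #  t=0,i=3
  [0] ... => #  t=0,i=0
  bits 11100011 = 227

227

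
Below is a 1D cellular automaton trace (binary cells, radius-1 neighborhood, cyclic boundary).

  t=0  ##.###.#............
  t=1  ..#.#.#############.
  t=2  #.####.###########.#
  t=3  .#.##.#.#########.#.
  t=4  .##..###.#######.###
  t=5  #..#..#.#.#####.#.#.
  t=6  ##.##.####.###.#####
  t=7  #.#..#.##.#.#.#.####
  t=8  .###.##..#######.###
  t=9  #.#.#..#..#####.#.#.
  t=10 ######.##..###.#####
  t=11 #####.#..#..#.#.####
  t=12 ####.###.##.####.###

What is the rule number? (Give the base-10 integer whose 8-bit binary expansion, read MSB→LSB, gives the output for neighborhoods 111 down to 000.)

181

  [7] ### => #  t=0,i=4
  [6] ##. => .  t=0,i=1
  [5] #.# => #  t=0,i=2
  [4] #.. => #  t=0,i=8
  [3] .## => .  t=0,i=0
  [2] .#. => #  t=0,i=7
  [1] ..# => .  t=0,i=19
  [0] ... => #  t=0,i=9
  bits 10110101 = 181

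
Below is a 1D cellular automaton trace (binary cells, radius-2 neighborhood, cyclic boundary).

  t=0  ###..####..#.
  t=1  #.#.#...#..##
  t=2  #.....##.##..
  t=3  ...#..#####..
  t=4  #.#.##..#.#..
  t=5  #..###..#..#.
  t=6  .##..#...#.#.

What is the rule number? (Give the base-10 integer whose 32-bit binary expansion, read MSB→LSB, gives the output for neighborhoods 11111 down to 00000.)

3100260965

  #####|#  b31=1 t=3,i=8
  ####.|.  b30=0 t=0,i=7
  ###.#|#  b29=1 t=1,i=0
  ###..|#  b28=1 t=0,i=2
  ##.##|#  b27=1 t=2,i=8
  ##.#.|.  b26=0 t=1,i=1
  ##..#|.  b25=0 t=0,i=3
  ##...|.  b24=0 t=3,i=11
  #.###|#  b23=1 t=0,i=0
  #.##.|#  b22=1 t=2,i=9
  #.#.#|.  b21=0 t=1,i=2
  #.#..|.  b20=0 t=1,i=4
  #..##|#  b19=1 t=0,i=4
  #..#.|.  b18=0 t=0,i=10
  #...#|#  b17=1 t=1,i=6
  #....|.  b16=0 t=2,i=2
  .####|.  b15=0 t=0,i=6
  .###.|.  b14=0 t=0,i=1
  .##.#|#  b13=1 t=2,i=7
  .##..|#  b12=1 t=2,i=10
  .#.##|#  b11=1 t=0,i=12
  .#.#.|.  b10=0 t=1,i=3
  .#..#|#  b9=1 t=1,i=9
  .#...|.  b8=0 t=1,i=5
  ..###|.  b7=0 t=0,i=5
  ..##.|#  b6=1 t=2,i=6
  ..#.#|#  b5=1 t=0,i=11
  ..#..|.  b4=0 t=1,i=8
  ...##|.  b3=0 t=2,i=5
  ...#.|#  b2=1 t=1,i=7
  ....#|.  b1=0 t=2,i=4
  .....|#  b0=1 t=2,i=3
  bits 10111000110010100011101001100101 = 3100260965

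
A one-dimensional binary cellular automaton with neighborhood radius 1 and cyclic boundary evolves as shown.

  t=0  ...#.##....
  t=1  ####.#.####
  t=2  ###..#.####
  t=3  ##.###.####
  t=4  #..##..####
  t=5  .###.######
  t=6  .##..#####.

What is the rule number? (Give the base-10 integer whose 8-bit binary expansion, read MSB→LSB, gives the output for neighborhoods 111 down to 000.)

159

  nb ###: next=#  (t=1,i=0, bit7=1)
  nb ##.: next=.  (t=0,i=6, bit6=0)
  nb #.#: next=.  (t=0,i=4, bit5=0)
  nb #..: next=#  (t=0,i=7, bit4=1)
  nb .##: next=#  (t=0,i=5, bit3=1)
  nb .#.: next=#  (t=0,i=3, bit2=1)
  nb ..#: next=#  (t=0,i=2, bit1=1)
  nb ...: next=#  (t=0,i=0, bit0=1)
  bits 10011111 = 159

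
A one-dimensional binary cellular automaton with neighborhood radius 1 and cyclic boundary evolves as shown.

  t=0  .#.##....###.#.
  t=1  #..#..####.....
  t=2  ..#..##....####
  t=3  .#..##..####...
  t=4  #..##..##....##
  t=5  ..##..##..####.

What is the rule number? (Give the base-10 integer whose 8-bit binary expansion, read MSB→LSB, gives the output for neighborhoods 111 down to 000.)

  ### -> .   bit 7 = 0  t=0,i=10
  ##. -> .   bit 6 = 0  t=0,i=4
  #.# -> .   bit 5 = 0  t=0,i=2
  #.. -> .   bit 4 = 0  t=0,i=5
  .## -> #   bit 3 = 1  t=0,i=3
  .#. -> .   bit 2 = 0  t=0,i=1
  ..# -> #   bit 1 = 1  t=0,i=0
  ... -> #   bit 0 = 1  t=0,i=6
  bits 00001011 = 11

11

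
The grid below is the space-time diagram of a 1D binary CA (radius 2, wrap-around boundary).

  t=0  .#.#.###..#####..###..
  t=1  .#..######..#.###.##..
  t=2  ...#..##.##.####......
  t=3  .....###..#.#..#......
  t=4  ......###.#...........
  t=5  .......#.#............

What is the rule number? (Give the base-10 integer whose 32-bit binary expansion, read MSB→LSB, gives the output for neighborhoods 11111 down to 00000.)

  ##### -> #   bit 31 = 1  t=0,i=12
  ####. -> .   bit 30 = 0  t=0,i=13
  ###.# -> .   bit 29 = 0  t=1,i=16
  ###.. -> #   bit 28 = 1  t=0,i=7
  ##.## -> .   bit 27 = 0  t=1,i=17
  ##.#. -> #   bit 26 = 1  t=4,i=9
  ##..# -> #   bit 25 = 1  t=0,i=8
  ##... -> .   bit 24 = 0  t=0,i=20
  #.### -> #   bit 23 = 1  t=0,i=5
  #.##. -> .   bit 22 = 0  t=1,i=18
  #.#.# -> .   bit 21 = 0  t=0,i=3
  #.#.. -> .   bit 20 = 0  t=3,i=12
  #..## -> #   bit 19 = 1  t=0,i=9
  #..#. -> .   bit 18 = 0  t=1,i=11
  #...# -> .   bit 17 = 0  t=0,i=21
  #.... -> .   bit 16 = 0  t=2,i=17
  .#### -> .   bit 15 = 0  t=0,i=11
  .###. -> #   bit 14 = 1  t=0,i=6
  .##.# -> #   bit 13 = 1  t=2,i=7
  .##.. -> .   bit 12 = 0  t=1,i=19
  .#.## -> #   bit 11 = 1  t=0,i=4
  .#.#. -> .   bit 10 = 0  t=0,i=2
  .#..# -> .   bit 9 = 0  t=1,i=2
  .#... -> .   bit 8 = 0  t=3,i=16
  ..### -> .   bit 7 = 0  t=0,i=10
  ..##. -> #   bit 6 = 1  t=2,i=6
  ..#.# -> #   bit 5 = 1  t=0,i=1
  ..#.. -> .   bit 4 = 0  t=1,i=1
  ...## -> .   bit 3 = 0  t=3,i=4
  ...#. -> .   bit 2 = 0  t=0,i=0
  ....# -> .   bit 1 = 0  t=2,i=1
  ..... -> .   bit 0 = 0  t=2,i=0
  bits 10010110100010000110100001100000 = 2525522016

2525522016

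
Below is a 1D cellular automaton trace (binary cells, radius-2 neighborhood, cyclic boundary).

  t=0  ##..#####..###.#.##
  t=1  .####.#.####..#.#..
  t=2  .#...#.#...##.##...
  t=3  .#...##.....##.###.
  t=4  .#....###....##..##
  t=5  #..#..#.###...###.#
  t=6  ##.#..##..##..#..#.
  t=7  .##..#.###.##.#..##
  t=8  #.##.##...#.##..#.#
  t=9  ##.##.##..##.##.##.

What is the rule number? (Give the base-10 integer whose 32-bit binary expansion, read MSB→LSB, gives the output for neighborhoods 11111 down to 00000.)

  nb #####: next=#  (t=0,i=6, bit31=1)
  nb ####.: next=.  (t=0,i=0, bit30=0)
  nb ###.#: next=.  (t=0,i=13, bit29=0)
  nb ###..: next=#  (t=0,i=1, bit28=1)
  nb ##.##: next=#  (t=2,i=13, bit27=1)
  nb ##.#.: next=#  (t=0,i=14, bit26=1)
  nb ##..#: next=#  (t=0,i=2, bit25=1)
  nb ##...: next=#  (t=2,i=16, bit24=1)
  nb #.###: next=.  (t=0,i=17, bit23=0)
  nb #.##.: next=.  (t=2,i=14, bit22=0)
  nb #.#.#: next=.  (t=0,i=15, bit21=0)
  nb #.#..: next=.  (t=1,i=16, bit20=0)
  nb #..##: next=#  (t=0,i=3, bit19=1)
  nb #..#.: next=.  (t=1,i=13, bit18=0)
  nb #...#: next=.  (t=1,i=18, bit17=0)
  nb #....: next=#  (t=2,i=17, bit16=1)
  nb .####: next=.  (t=0,i=5, bit15=0)
  nb .###.: next=.  (t=0,i=12, bit14=0)
  nb .##.#: next=#  (t=2,i=12, bit13=1)
  nb .##..: next=#  (t=2,i=15, bit12=1)
  nb .#.##: next=#  (t=0,i=16, bit11=1)
  nb .#.#.: next=#  (t=1,i=15, bit10=1)
  nb .#..#: next=.  (t=5,i=4, bit9=0)
  nb .#...: next=.  (t=1,i=17, bit8=0)
  nb ..###: next=#  (t=0,i=4, bit7=1)
  nb ..##.: next=.  (t=2,i=11, bit6=0)
  nb ..#.#: next=#  (t=1,i=14, bit5=1)
  nb ..#..: next=#  (t=2,i=1, bit4=1)
  nb ...##: next=.  (t=1,i=0, bit3=0)
  nb ...#.: next=.  (t=2,i=0, bit2=0)
  nb ....#: next=.  (t=2,i=18, bit1=0)
  nb .....: next=.  (t=3,i=9, bit0=0)
  bits 10011111000010010011110010110000 = 2668182704

2668182704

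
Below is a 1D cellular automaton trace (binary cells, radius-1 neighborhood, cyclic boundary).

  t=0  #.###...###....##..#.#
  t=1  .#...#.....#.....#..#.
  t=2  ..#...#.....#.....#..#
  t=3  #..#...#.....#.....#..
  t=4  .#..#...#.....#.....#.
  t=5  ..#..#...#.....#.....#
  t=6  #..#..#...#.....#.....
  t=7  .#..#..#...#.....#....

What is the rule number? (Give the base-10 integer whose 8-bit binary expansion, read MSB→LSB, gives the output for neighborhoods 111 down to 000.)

  ###|.  b7=0 t=0,i=3
  ##.|.  b6=0 t=0,i=0
  #.#|#  b5=1 t=0,i=1
  #..|#  b4=1 t=0,i=5
  .##|.  b3=0 t=0,i=2
  .#.|.  b2=0 t=0,i=19
  ..#|.  b1=0 t=0,i=7
  ...|.  b0=0 t=0,i=6
  bits 00110000 = 48

48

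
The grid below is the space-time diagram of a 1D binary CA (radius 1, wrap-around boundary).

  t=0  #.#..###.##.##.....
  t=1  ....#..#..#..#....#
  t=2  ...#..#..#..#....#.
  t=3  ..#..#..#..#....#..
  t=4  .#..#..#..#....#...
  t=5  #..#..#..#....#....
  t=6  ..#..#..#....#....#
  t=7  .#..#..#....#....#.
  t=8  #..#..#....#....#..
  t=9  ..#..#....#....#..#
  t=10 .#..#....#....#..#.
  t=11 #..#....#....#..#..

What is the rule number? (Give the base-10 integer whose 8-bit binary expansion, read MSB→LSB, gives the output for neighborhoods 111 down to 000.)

  nb ###: next=.  (t=0,i=6, bit7=0)
  nb ##.: next=#  (t=0,i=7, bit6=1)
  nb #.#: next=.  (t=0,i=1, bit5=0)
  nb #..: next=.  (t=0,i=3, bit4=0)
  nb .##: next=.  (t=0,i=5, bit3=0)
  nb .#.: next=.  (t=0,i=0, bit2=0)
  nb ..#: next=#  (t=0,i=4, bit1=1)
  nb ...: next=.  (t=0,i=15, bit0=0)
  bits 01000010 = 66

66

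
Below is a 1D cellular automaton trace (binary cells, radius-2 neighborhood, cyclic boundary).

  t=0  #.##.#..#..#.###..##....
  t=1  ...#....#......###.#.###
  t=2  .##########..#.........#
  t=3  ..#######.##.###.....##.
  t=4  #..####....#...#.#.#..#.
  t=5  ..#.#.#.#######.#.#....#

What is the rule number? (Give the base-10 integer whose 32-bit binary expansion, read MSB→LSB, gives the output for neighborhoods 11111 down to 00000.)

  #####|#  b31=1 t=2,i=3
  ####.|.  b30=0 t=2,i=9
  ###.#|.  b29=0 t=1,i=17
  ###..|#  b28=1 t=0,i=15
  ##.##|.  b27=0 t=3,i=9
  ##.#.|.  b26=0 t=0,i=4
  ##..#|#  b25=1 t=0,i=16
  ##...|.  b24=0 t=0,i=20
  #.###|.  b23=0 t=0,i=13
  #.##.|.  b22=0 t=0,i=2
  #.#.#|.  b21=0 t=1,i=19
  #.#..|.  b20=0 t=0,i=5
  #..##|#  b19=1 t=0,i=17
  #..#.|.  b18=0 t=0,i=7
  #...#|#  b17=1 t=1,i=1
  #....|#  b16=1 t=0,i=21
  .####|#  b15=1 t=2,i=2
  .###.|.  b14=0 t=0,i=14
  .##.#|#  b13=1 t=0,i=3
  .##..|#  b12=1 t=0,i=19
  .#.##|.  b11=0 t=0,i=1
  .#.#.|#  b10=1 t=4,i=16
  .#..#|.  b9=0 t=0,i=6
  .#...|#  b8=1 t=1,i=4
  ..###|.  b7=0 t=1,i=15
  ..##.|.  b6=0 t=0,i=18
  ..#.#|.  b5=0 t=0,i=0
  ..#..|#  b4=1 t=0,i=8
  ...##|.  b3=0 t=1,i=14
  ...#.|#  b2=1 t=0,i=23
  ....#|#  b1=1 t=0,i=22
  .....|.  b0=0 t=1,i=11
  bits 10010010000010111011010100010110 = 2450240790

2450240790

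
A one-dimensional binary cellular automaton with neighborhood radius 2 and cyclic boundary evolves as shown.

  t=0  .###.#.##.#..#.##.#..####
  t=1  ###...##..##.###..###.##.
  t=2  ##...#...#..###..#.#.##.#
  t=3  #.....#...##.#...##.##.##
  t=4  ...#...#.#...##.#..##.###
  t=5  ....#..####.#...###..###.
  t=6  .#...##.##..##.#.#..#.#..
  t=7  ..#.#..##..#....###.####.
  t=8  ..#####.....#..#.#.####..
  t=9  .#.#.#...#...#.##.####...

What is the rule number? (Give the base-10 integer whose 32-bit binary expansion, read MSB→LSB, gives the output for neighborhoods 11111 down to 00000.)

1222168361

  #####|.  b31=0 t=8,i=4
  ####.|#  b30=1 t=0,i=23
  ###.#|.  b29=0 t=0,i=3
  ###..|.  b28=0 t=1,i=2
  ##.##|#  b27=1 t=0,i=0
  ##.#.|.  b26=0 t=0,i=4
  ##..#|.  b25=0 t=1,i=8
  ##...|.  b24=0 t=1,i=3
  #.###|#  b23=1 t=0,i=1
  #.##.|#  b22=1 t=0,i=7
  #.#.#|.  b21=0 t=0,i=5
  #.#..|#  b20=1 t=0,i=10
  #..##|#  b19=1 t=0,i=20
  #..#.|.  b18=0 t=0,i=12
  #...#|.  b17=0 t=1,i=4
  #....|.  b16=0 t=3,i=2
  .####|#  b15=1 t=0,i=22
  .###.|#  b14=1 t=0,i=2
  .##.#|.  b13=0 t=0,i=8
  .##..|.  b12=0 t=1,i=7
  .#.##|#  b11=1 t=0,i=6
  .#.#.|#  b10=1 t=2,i=18
  .#..#|#  b9=1 t=0,i=11
  .#...|#  b8=1 t=2,i=6
  ..###|.  b7=0 t=0,i=21
  ..##.|.  b6=0 t=1,i=6
  ..#.#|#  b5=1 t=0,i=13
  ..#..|.  b4=0 t=2,i=5
  ...##|#  b3=1 t=1,i=5
  ...#.|.  b2=0 t=2,i=4
  ....#|.  b1=0 t=3,i=4
  .....|#  b0=1 t=3,i=3
  bits 01001000110110001100111100101001 = 1222168361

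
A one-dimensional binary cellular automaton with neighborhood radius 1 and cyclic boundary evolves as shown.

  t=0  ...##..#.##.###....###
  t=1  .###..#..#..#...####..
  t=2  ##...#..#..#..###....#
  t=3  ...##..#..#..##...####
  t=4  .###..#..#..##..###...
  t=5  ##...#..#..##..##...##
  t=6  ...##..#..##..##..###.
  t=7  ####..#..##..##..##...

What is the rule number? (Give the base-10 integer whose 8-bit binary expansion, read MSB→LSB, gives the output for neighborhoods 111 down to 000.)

  [7] ### => .  t=0,i=13
  [6] ##. => .  t=0,i=4
  [5] #.# => .  t=0,i=8
  [4] #.. => .  t=0,i=0
  [3] .## => #  t=0,i=3
  [2] .#. => .  t=0,i=7
  [1] ..# => #  t=0,i=2
  [0] ... => #  t=0,i=1
  bits 00001011 = 11

11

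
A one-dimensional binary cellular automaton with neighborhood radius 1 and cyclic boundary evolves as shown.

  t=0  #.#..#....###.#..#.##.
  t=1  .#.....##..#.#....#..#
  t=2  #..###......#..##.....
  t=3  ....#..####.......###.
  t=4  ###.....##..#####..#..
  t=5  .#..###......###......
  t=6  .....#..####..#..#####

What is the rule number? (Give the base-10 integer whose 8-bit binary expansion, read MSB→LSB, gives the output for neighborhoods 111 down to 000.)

161

  ### -> #   bit 7 = 1  t=0,i=11
  ##. -> .   bit 6 = 0  t=0,i=12
  #.# -> #   bit 5 = 1  t=0,i=1
  #.. -> .   bit 4 = 0  t=0,i=3
  .## -> .   bit 3 = 0  t=0,i=10
  .#. -> .   bit 2 = 0  t=0,i=0
  ..# -> .   bit 1 = 0  t=0,i=4
  ... -> #   bit 0 = 1  t=0,i=7
  bits 10100001 = 161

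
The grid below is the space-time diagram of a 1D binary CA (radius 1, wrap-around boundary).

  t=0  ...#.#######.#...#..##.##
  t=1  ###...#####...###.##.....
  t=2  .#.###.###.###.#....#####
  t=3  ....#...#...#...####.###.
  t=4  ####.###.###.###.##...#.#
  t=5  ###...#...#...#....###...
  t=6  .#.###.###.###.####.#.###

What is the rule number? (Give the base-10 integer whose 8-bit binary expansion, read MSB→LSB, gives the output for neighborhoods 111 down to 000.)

147

  nb ###: next=#  (t=0,i=6, bit7=1)
  nb ##.: next=.  (t=0,i=11, bit6=0)
  nb #.#: next=.  (t=0,i=4, bit5=0)
  nb #..: next=#  (t=0,i=0, bit4=1)
  nb .##: next=.  (t=0,i=5, bit3=0)
  nb .#.: next=.  (t=0,i=3, bit2=0)
  nb ..#: next=#  (t=0,i=2, bit1=1)
  nb ...: next=#  (t=0,i=1, bit0=1)
  bits 10010011 = 147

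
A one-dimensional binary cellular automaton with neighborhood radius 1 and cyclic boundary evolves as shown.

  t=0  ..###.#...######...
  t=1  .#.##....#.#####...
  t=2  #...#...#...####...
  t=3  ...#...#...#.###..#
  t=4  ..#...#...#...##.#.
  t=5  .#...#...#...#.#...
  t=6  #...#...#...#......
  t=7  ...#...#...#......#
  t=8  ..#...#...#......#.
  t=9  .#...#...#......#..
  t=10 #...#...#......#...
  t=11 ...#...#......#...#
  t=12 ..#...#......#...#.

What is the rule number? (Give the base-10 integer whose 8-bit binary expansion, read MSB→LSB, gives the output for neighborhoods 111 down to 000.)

  nb ###: next=#  (t=0,i=3, bit7=1)
  nb ##.: next=#  (t=0,i=4, bit6=1)
  nb #.#: next=.  (t=0,i=5, bit5=0)
  nb #..: next=.  (t=0,i=7, bit4=0)
  nb .##: next=.  (t=0,i=2, bit3=0)
  nb .#.: next=.  (t=0,i=6, bit2=0)
  nb ..#: next=#  (t=0,i=1, bit1=1)
  nb ...: next=.  (t=0,i=0, bit0=0)
  bits 11000010 = 194

194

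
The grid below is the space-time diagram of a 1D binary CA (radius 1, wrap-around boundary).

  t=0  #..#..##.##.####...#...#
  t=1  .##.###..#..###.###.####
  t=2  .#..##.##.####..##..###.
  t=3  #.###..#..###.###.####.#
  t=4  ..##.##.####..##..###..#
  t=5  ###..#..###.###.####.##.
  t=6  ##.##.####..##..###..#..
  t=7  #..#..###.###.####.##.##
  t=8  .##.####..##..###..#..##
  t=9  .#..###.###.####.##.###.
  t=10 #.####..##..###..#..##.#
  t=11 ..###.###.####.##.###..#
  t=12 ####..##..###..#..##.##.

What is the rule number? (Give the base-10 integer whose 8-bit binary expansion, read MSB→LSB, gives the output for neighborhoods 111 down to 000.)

  ###|#  b7=1 t=0,i=13
  ##.|.  b6=0 t=0,i=0
  #.#|.  b5=0 t=0,i=8
  #..|#  b4=1 t=0,i=1
  .##|#  b3=1 t=0,i=6
  .#.|.  b2=0 t=0,i=3
  ..#|#  b1=1 t=0,i=2
  ...|#  b0=1 t=0,i=17
  bits 10011011 = 155

155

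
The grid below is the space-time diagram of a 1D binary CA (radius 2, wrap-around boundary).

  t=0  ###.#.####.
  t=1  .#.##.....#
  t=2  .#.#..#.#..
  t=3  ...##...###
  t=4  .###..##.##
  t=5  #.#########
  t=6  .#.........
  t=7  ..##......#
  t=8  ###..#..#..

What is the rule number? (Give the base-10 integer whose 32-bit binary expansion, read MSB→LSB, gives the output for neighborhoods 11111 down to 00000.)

511402826

  #####|.  b31=0 t=5,i=4
  ####.|.  b30=0 t=0,i=8
  ###.#|.  b29=0 t=0,i=2
  ###..|#  b28=1 t=3,i=10
  ##.##|#  b27=1 t=0,i=10
  ##.#.|#  b26=1 t=0,i=3
  ##..#|#  b25=1 t=4,i=4
  ##...|.  b24=0 t=1,i=5
  #.###|.  b23=0 t=0,i=0
  #.##.|#  b22=1 t=1,i=3
  #.#.#|#  b21=1 t=0,i=4
  #.#..|#  b20=1 t=2,i=3
  #..##|#  b19=1 t=4,i=5
  #..#.|.  b18=0 t=2,i=5
  #...#|#  b17=1 t=2,i=10
  #....|#  b16=1 t=1,i=6
  .####|.  b15=0 t=0,i=7
  .###.|#  b14=1 t=0,i=1
  .##.#|#  b13=1 t=4,i=7
  .##..|.  b12=0 t=1,i=4
  .#.##|.  b11=0 t=0,i=5
  .#.#.|.  b10=0 t=1,i=0
  .#..#|#  b9=1 t=2,i=4
  .#...|#  b8=1 t=2,i=9
  ..###|.  b7=0 t=3,i=8
  ..##.|#  b6=1 t=3,i=3
  ..#.#|.  b5=0 t=1,i=10
  ..#..|.  b4=0 t=6,i=1
  ...##|#  b3=1 t=3,i=2
  ...#.|.  b2=0 t=1,i=9
  ....#|#  b1=1 t=1,i=8
  .....|.  b0=0 t=1,i=7
  bits 00011110011110110110001101001010 = 511402826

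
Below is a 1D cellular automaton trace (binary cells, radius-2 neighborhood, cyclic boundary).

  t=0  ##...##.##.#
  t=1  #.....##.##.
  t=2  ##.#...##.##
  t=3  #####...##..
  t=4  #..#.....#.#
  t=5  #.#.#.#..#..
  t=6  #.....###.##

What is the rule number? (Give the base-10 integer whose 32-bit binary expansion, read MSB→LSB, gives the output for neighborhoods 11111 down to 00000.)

  nb #####: next=.  (t=3,i=2, bit31=0)
  nb ####.: next=#  (t=2,i=0, bit30=1)
  nb ###.#: next=#  (t=2,i=1, bit29=1)
  nb ###..: next=.  (t=0,i=1, bit28=0)
  nb ##.##: next=#  (t=0,i=7, bit27=1)
  nb ##.#.: next=#  (t=1,i=11, bit26=1)
  nb ##..#: next=.  (t=3,i=10, bit25=0)
  nb ##...: next=.  (t=0,i=2, bit24=0)
  nb #.###: next=.  (t=0,i=11, bit23=0)
  nb #.##.: next=.  (t=0,i=8, bit22=0)
  nb #.#.#: next=.  (t=5,i=2, bit21=0)
  nb #.#..: next=#  (t=1,i=0, bit20=1)
  nb #..##: next=#  (t=3,i=11, bit19=1)
  nb #..#.: next=#  (t=4,i=2, bit18=1)
  nb #...#: next=.  (t=0,i=3, bit17=0)
  nb #....: next=.  (t=1,i=2, bit16=0)
  nb .####: next=.  (t=2,i=11, bit15=0)
  nb .###.: next=#  (t=0,i=0, bit14=1)
  nb .##.#: next=#  (t=0,i=6, bit13=1)
  nb .##..: next=#  (t=3,i=9, bit12=1)
  nb .#.##: next=.  (t=4,i=10, bit11=0)
  nb .#.#.: next=.  (t=5,i=1, bit10=0)
  nb .#..#: next=#  (t=5,i=7, bit9=1)
  nb .#...: next=#  (t=1,i=1, bit8=1)
  nb ..###: next=#  (t=3,i=0, bit7=1)
  nb ..##.: next=.  (t=0,i=5, bit6=0)
  nb ..#.#: next=#  (t=4,i=9, bit5=1)
  nb ..#..: next=.  (t=4,i=3, bit4=0)
  nb ...##: next=.  (t=0,i=4, bit3=0)
  nb ...#.: next=.  (t=4,i=8, bit2=0)
  nb ....#: next=.  (t=1,i=4, bit1=0)
  nb .....: next=#  (t=1,i=3, bit0=1)
  bits 01101100000111000111001110100001 = 1813803937

1813803937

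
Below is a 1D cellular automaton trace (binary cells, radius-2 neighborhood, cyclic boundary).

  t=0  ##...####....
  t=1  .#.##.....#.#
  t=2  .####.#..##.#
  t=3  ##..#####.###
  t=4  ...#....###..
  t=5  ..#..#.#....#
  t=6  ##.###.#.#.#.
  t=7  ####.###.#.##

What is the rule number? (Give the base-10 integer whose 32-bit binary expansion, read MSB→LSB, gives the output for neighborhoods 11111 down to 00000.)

754924076

  [31] ##### => .  t=3,i=6
  [30] ####. => .  t=0,i=7
  [29] ###.# => #  t=2,i=4
  [28] ###.. => .  t=0,i=8
  [27] ##.## => #  t=3,i=9
  [26] ##.#. => #  t=2,i=5
  [25] ##..# => .  t=3,i=2
  [24] ##... => .  t=0,i=2
  [23] #.### => #  t=2,i=1
  [22] #.##. => #  t=1,i=3
  [21] #.#.# => #  t=1,i=1
  [20] #.#.. => #  t=2,i=6
  [19] #..## => #  t=2,i=8
  [18] #..#. => #  t=5,i=1
  [17] #...# => #  t=0,i=3
  [16] #.... => #  t=0,i=10
  [15] .#### => .  t=0,i=6
  [14] .###. => .  t=4,i=9
  [13] .##.# => #  t=2,i=10
  [12] .##.. => #  t=0,i=1
  [11] .#.## => #  t=1,i=2
  [10] .#.#. => .  t=1,i=0
  [9] .#..# => #  t=2,i=7
  [8] .#... => .  t=4,i=4
  [7] ..### => .  t=0,i=5
  [6] ..##. => .  t=0,i=0
  [5] ..#.# => #  t=1,i=10
  [4] ..#.. => .  t=4,i=3
  [3] ...## => #  t=0,i=4
  [2] ...#. => #  t=1,i=9
  [1] ....# => .  t=0,i=11
  [0] ..... => .  t=1,i=7
  bits 00101100111111110011101000101100 = 754924076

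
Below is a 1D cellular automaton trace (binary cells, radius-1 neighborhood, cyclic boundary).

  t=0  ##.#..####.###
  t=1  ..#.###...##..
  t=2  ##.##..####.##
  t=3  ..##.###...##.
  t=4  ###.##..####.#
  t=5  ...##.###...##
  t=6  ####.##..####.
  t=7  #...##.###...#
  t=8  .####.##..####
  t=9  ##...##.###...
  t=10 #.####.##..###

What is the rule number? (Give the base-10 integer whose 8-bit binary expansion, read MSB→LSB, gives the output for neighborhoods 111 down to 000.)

59

  [7] ### => .  t=0,i=0
  [6] ##. => .  t=0,i=1
  [5] #.# => #  t=0,i=2
  [4] #.. => #  t=0,i=4
  [3] .## => #  t=0,i=6
  [2] .#. => .  t=0,i=3
  [1] ..# => #  t=0,i=5
  [0] ... => #  t=1,i=0
  bits 00111011 = 59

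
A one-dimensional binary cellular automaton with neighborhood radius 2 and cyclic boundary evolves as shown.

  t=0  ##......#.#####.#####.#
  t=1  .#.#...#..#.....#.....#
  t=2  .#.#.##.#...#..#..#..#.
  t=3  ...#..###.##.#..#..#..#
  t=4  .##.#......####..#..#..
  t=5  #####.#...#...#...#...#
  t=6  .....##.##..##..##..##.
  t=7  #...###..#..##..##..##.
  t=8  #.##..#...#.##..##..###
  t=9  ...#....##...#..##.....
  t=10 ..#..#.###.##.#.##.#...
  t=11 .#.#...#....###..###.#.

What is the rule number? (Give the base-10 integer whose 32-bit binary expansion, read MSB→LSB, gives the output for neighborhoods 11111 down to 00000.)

347288140

  [31] ##### => .  t=0,i=12
  [30] ####. => .  t=0,i=13
  [29] ###.# => .  t=0,i=14
  [28] ###.. => #  t=0,i=1
  [27] ##.## => .  t=0,i=15
  [26] ##.#. => #  t=2,i=7
  [25] ##..# => .  t=4,i=15
  [24] ##... => .  t=0,i=2
  [23] #.### => #  t=0,i=10
  [22] #.##. => .  t=2,i=5
  [21] #.#.# => #  t=1,i=1
  [20] #.#.. => #  t=1,i=3
  [19] #..## => .  t=3,i=5
  [18] #..#. => .  t=1,i=9
  [17] #...# => #  t=1,i=5
  [16] #.... => #  t=0,i=3
  [15] .#### => .  t=0,i=11
  [14] .###. => .  t=0,i=0
  [13] .##.# => #  t=2,i=6
  [12] .##.. => #  t=6,i=9
  [11] .#.## => .  t=0,i=9
  [10] .#.#. => .  t=1,i=0
  [9] .#..# => #  t=1,i=8
  [8] .#... => .  t=1,i=4
  [7] ..### => .  t=3,i=6
  [6] ..##. => #  t=4,i=1
  [5] ..#.# => .  t=0,i=8
  [4] ..#.. => .  t=1,i=7
  [3] ...## => #  t=4,i=0
  [2] ...#. => #  t=0,i=7
  [1] ....# => .  t=0,i=6
  [0] ..... => .  t=0,i=4
  bits 00010100101100110011001001001100 = 347288140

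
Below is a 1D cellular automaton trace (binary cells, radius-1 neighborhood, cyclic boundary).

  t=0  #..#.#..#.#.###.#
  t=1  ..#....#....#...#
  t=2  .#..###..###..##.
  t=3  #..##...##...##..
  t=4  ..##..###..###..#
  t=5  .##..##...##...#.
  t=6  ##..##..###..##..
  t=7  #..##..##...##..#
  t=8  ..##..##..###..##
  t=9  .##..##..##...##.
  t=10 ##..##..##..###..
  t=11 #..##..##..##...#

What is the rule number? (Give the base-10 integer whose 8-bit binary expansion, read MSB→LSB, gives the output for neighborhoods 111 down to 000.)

  ### -> .   bit 7 = 0  t=0,i=13
  ##. -> .   bit 6 = 0  t=0,i=0
  #.# -> .   bit 5 = 0  t=0,i=4
  #.. -> .   bit 4 = 0  t=0,i=1
  .## -> #   bit 3 = 1  t=0,i=12
  .#. -> .   bit 2 = 0  t=0,i=3
  ..# -> #   bit 1 = 1  t=0,i=2
  ... -> #   bit 0 = 1  t=1,i=4
  bits 00001011 = 11

11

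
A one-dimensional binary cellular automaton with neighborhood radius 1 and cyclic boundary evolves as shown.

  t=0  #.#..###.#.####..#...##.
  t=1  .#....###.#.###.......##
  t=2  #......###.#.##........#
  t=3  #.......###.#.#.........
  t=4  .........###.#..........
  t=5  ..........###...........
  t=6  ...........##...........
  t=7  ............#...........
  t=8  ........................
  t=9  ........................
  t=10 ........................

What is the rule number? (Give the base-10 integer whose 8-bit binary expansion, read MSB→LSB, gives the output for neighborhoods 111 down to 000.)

  [7] ### => #  t=0,i=6
  [6] ##. => #  t=0,i=7
  [5] #.# => #  t=0,i=1
  [4] #.. => .  t=0,i=3
  [3] .## => .  t=0,i=5
  [2] .#. => .  t=0,i=0
  [1] ..# => .  t=0,i=4
  [0] ... => .  t=0,i=19
  bits 11100000 = 224

224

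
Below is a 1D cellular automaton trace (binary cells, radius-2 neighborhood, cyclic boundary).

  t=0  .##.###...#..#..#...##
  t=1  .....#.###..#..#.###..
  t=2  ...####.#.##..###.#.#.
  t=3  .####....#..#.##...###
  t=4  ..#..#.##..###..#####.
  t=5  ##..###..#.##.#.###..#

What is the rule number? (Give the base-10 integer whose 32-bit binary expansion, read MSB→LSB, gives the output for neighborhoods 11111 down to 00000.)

2199309742

  nb #####: next=#  (t=4,i=18, bit31=1)
  nb ####.: next=.  (t=2,i=5, bit30=0)
  nb ###.#: next=.  (t=2,i=6, bit29=0)
  nb ###..: next=.  (t=0,i=6, bit28=0)
  nb ##.##: next=.  (t=0,i=0, bit27=0)
  nb ##.#.: next=.  (t=2,i=7, bit26=0)
  nb ##..#: next=#  (t=1,i=10, bit25=1)
  nb ##...: next=#  (t=0,i=7, bit24=1)
  nb #.###: next=.  (t=0,i=4, bit23=0)
  nb #.##.: next=.  (t=0,i=1, bit22=0)
  nb #.#.#: next=.  (t=2,i=8, bit21=0)
  nb #.#..: next=#  (t=2,i=20, bit20=1)
  nb #..##: next=.  (t=2,i=13, bit19=0)
  nb #..#.: next=#  (t=0,i=12, bit18=1)
  nb #...#: next=#  (t=0,i=8, bit17=1)
  nb #....: next=.  (t=1,i=21, bit16=0)
  nb .####: next=#  (t=2,i=4, bit15=1)
  nb .###.: next=#  (t=0,i=5, bit14=1)
  nb .##.#: next=.  (t=0,i=2, bit13=0)
  nb .##..: next=.  (t=2,i=11, bit12=0)
  nb .#.##: next=#  (t=1,i=6, bit11=1)
  nb .#.#.: next=#  (t=2,i=19, bit10=1)
  nb .#..#: next=.  (t=0,i=11, bit9=0)
  nb .#...: next=#  (t=0,i=17, bit8=1)
  nb ..###: next=#  (t=2,i=3, bit7=1)
  nb ..##.: next=.  (t=0,i=20, bit6=0)
  nb ..#.#: next=#  (t=1,i=5, bit5=1)
  nb ..#..: next=.  (t=0,i=10, bit4=0)
  nb ...##: next=#  (t=0,i=19, bit3=1)
  nb ...#.: next=#  (t=0,i=9, bit2=1)
  nb ....#: next=#  (t=1,i=3, bit1=1)
  nb .....: next=.  (t=1,i=0, bit0=0)
  bits 10000011000101101100110110101110 = 2199309742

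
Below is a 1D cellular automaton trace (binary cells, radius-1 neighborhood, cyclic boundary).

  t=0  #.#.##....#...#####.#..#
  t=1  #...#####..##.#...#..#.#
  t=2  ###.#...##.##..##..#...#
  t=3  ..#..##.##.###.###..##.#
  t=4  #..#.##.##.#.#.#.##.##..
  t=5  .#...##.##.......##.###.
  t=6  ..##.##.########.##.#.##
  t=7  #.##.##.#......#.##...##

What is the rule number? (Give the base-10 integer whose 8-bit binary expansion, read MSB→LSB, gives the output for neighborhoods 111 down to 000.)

  [7] ### => .  t=0,i=15
  [6] ##. => #  t=0,i=0
  [5] #.# => .  t=0,i=1
  [4] #.. => #  t=0,i=6
  [3] .## => #  t=0,i=4
  [2] .#. => .  t=0,i=2
  [1] ..# => .  t=0,i=9
  [0] ... => #  t=0,i=7
  bits 01011001 = 89

89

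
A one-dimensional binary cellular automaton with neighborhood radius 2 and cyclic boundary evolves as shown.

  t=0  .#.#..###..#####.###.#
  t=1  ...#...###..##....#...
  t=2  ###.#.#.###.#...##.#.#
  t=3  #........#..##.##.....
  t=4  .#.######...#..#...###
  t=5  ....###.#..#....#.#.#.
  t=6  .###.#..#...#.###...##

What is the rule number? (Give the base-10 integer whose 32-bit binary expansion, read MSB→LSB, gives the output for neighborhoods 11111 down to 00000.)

2454765935

  [31] ##### => #  t=0,i=13
  [30] ####. => .  t=0,i=14
  [29] ###.# => .  t=0,i=15
  [28] ###.. => #  t=0,i=8
  [27] ##.## => .  t=0,i=16
  [26] ##.#. => .  t=0,i=20
  [25] ##..# => #  t=0,i=9
  [24] ##... => .  t=1,i=14
  [23] #.### => .  t=0,i=17
  [22] #.##. => #  t=3,i=15
  [21] #.#.# => .  t=0,i=1
  [20] #.#.. => #  t=0,i=3
  [19] #..## => .  t=0,i=5
  [18] #..#. => .  t=4,i=14
  [17] #...# => .  t=1,i=5
  [16] #.... => .  t=1,i=15
  [15] .#### => #  t=0,i=12
  [14] .###. => #  t=0,i=7
  [13] .##.# => .  t=2,i=17
  [12] .##.. => .  t=1,i=13
  [11] .#.## => .  t=2,i=7
  [10] .#.#. => .  t=0,i=0
  [9] .#..# => .  t=0,i=4
  [8] .#... => #  t=1,i=4
  [7] ..### => .  t=0,i=6
  [6] ..##. => #  t=1,i=12
  [5] ..#.# => #  t=5,i=16
  [4] ..#.. => .  t=1,i=3
  [3] ...## => #  t=1,i=6
  [2] ...#. => #  t=1,i=2
  [1] ....# => #  t=1,i=1
  [0] ..... => #  t=1,i=0
  bits 10010010010100001100000101101111 = 2454765935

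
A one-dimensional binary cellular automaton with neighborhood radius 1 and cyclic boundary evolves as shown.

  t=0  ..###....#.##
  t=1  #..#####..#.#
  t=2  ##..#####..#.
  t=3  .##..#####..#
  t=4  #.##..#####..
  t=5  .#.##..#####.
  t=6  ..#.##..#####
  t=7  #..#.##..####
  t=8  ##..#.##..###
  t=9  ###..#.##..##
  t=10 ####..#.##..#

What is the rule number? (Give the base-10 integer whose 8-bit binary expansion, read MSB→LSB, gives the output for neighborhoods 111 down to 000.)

  nb ###: next=#  (t=0,i=3, bit7=1)
  nb ##.: next=#  (t=0,i=4, bit6=1)
  nb #.#: next=#  (t=0,i=10, bit5=1)
  nb #..: next=#  (t=0,i=0, bit4=1)
  nb .##: next=.  (t=0,i=2, bit3=0)
  nb .#.: next=.  (t=0,i=9, bit2=0)
  nb ..#: next=.  (t=0,i=1, bit1=0)
  nb ...: next=#  (t=0,i=6, bit0=1)
  bits 11110001 = 241

241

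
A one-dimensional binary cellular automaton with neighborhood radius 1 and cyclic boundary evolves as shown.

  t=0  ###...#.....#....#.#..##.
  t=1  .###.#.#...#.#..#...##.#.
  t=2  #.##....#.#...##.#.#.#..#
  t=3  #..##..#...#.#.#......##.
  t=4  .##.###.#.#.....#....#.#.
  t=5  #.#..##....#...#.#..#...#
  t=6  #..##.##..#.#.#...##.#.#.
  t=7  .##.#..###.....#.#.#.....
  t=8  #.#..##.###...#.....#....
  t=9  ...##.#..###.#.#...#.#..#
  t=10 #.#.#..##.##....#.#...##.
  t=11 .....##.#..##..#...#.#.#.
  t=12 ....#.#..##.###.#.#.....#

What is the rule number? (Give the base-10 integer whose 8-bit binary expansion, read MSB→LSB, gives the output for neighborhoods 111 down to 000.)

  ###|#  b7=1 t=0,i=1
  ##.|#  b6=1 t=0,i=2
  #.#|.  b5=0 t=0,i=18
  #..|#  b4=1 t=0,i=3
  .##|.  b3=0 t=0,i=0
  .#.|.  b2=0 t=0,i=6
  ..#|#  b1=1 t=0,i=5
  ...|.  b0=0 t=0,i=4
  bits 11010010 = 210

210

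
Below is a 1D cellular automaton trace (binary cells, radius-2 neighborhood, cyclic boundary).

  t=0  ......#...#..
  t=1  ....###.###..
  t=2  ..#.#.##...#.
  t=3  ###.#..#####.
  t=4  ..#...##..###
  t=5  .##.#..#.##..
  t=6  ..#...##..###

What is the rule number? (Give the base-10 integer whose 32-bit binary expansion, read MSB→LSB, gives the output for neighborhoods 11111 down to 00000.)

1764634806

  nb #####: next=.  (t=3,i=9, bit31=0)
  nb ####.: next=#  (t=3,i=10, bit30=1)
  nb ###.#: next=#  (t=1,i=6, bit29=1)
  nb ###..: next=.  (t=1,i=10, bit28=0)
  nb ##.##: next=#  (t=1,i=7, bit27=1)
  nb ##.#.: next=.  (t=3,i=3, bit26=0)
  nb ##..#: next=.  (t=4,i=0, bit25=0)
  nb ##...: next=#  (t=1,i=11, bit24=1)
  nb #.###: next=.  (t=1,i=8, bit23=0)
  nb #.##.: next=.  (t=2,i=6, bit22=0)
  nb #.#.#: next=#  (t=2,i=4, bit21=1)
  nb #.#..: next=.  (t=3,i=4, bit20=0)
  nb #..##: next=#  (t=3,i=6, bit19=1)
  nb #..#.: next=#  (t=4,i=1, bit18=1)
  nb #...#: next=#  (t=0,i=8, bit17=1)
  nb #....: next=.  (t=0,i=12, bit16=0)
  nb .####: next=.  (t=3,i=8, bit15=0)
  nb .###.: next=.  (t=1,i=5, bit14=0)
  nb .##.#: next=#  (t=5,i=2, bit13=1)
  nb .##..: next=#  (t=2,i=7, bit12=1)
  nb .#.##: next=.  (t=2,i=5, bit11=0)
  nb .#.#.: next=.  (t=2,i=3, bit10=0)
  nb .#..#: next=.  (t=3,i=5, bit9=0)
  nb .#...: next=.  (t=0,i=7, bit8=0)
  nb ..###: next=#  (t=1,i=4, bit7=1)
  nb ..##.: next=.  (t=4,i=6, bit6=0)
  nb ..#.#: next=#  (t=2,i=2, bit5=1)
  nb ..#..: next=#  (t=0,i=6, bit4=1)
  nb ...##: next=.  (t=1,i=3, bit3=0)
  nb ...#.: next=#  (t=0,i=5, bit2=1)
  nb ....#: next=#  (t=0,i=4, bit1=1)
  nb .....: next=.  (t=0,i=0, bit0=0)
  bits 01101001001011100011000010110110 = 1764634806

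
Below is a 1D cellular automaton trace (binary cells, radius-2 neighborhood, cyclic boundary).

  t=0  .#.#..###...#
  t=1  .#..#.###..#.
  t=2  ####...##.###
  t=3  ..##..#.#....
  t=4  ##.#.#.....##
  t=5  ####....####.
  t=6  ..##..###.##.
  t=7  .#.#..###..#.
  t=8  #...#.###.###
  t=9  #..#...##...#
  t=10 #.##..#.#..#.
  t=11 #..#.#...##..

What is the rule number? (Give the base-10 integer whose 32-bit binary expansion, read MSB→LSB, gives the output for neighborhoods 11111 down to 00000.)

1948545695

  [31] ##### => .  t=2,i=0
  [30] ####. => #  t=2,i=2
  [29] ###.# => #  t=4,i=1
  [28] ###.. => #  t=0,i=8
  [27] ##.## => .  t=2,i=9
  [26] ##.#. => #  t=4,i=2
  [25] ##..# => .  t=1,i=9
  [24] ##... => .  t=0,i=9
  [23] #.### => .  t=1,i=6
  [22] #.##. => .  t=6,i=10
  [21] #.#.# => #  t=0,i=1
  [20] #.#.. => .  t=0,i=3
  [19] #..## => .  t=0,i=5
  [18] #..#. => #  t=1,i=0
  [17] #...# => .  t=0,i=10
  [16] #.... => .  t=3,i=10
  [15] .#### => .  t=2,i=11
  [14] .###. => #  t=0,i=7
  [13] .##.# => #  t=2,i=8
  [12] .##.. => #  t=3,i=3
  [11] .#.## => .  t=1,i=5
  [10] .#.#. => .  t=0,i=0
  [9] .#..# => #  t=0,i=4
  [8] .#... => .  t=3,i=9
  [7] ..### => #  t=0,i=6
  [6] ..##. => .  t=2,i=7
  [5] ..#.# => .  t=0,i=12
  [4] ..#.. => #  t=1,i=1
  [3] ...## => #  t=2,i=6
  [2] ...#. => #  t=0,i=11
  [1] ....# => #  t=3,i=0
  [0] ..... => #  t=3,i=11
  bits 01110100001001000111001010011111 = 1948545695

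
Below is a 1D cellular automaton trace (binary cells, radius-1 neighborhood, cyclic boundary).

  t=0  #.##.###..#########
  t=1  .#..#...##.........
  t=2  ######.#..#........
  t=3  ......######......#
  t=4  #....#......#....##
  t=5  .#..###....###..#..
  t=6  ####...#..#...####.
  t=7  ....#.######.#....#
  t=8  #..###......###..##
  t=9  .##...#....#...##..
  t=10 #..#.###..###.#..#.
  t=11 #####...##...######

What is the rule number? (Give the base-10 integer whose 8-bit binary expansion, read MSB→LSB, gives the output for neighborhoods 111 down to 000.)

54

  ### -> .   bit 7 = 0  t=0,i=6
  ##. -> .   bit 6 = 0  t=0,i=0
  #.# -> #   bit 5 = 1  t=0,i=1
  #.. -> #   bit 4 = 1  t=0,i=8
  .## -> .   bit 3 = 0  t=0,i=2
  .#. -> #   bit 2 = 1  t=1,i=1
  ..# -> #   bit 1 = 1  t=0,i=9
  ... -> .   bit 0 = 0  t=1,i=6
  bits 00110110 = 54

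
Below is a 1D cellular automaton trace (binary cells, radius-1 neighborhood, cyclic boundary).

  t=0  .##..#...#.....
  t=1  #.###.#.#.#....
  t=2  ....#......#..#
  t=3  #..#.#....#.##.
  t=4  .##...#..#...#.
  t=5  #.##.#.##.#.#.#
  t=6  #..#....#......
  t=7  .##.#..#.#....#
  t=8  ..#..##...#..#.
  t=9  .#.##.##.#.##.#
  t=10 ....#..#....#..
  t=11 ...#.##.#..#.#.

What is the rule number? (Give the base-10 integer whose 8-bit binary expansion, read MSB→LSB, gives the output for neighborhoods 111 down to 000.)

82

  ### -> .   bit 7 = 0  t=1,i=3
  ##. -> #   bit 6 = 1  t=0,i=2
  #.# -> .   bit 5 = 0  t=1,i=1
  #.. -> #   bit 4 = 1  t=0,i=3
  .## -> .   bit 3 = 0  t=0,i=1
  .#. -> .   bit 2 = 0  t=0,i=5
  ..# -> #   bit 1 = 1  t=0,i=0
  ... -> .   bit 0 = 0  t=0,i=7
  bits 01010010 = 82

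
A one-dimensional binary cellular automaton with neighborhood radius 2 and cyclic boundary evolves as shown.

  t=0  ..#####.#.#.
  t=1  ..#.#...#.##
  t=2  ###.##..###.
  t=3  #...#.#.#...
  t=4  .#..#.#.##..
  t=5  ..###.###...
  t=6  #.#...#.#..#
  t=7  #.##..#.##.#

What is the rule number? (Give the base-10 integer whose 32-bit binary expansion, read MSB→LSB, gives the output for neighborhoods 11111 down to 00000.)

2465475555

  #####|#  b31=1 t=0,i=4
  ####.|.  b30=0 t=0,i=5
  ###.#|.  b29=0 t=0,i=6
  ###..|#  b28=1 t=5,i=8
  ##.##|.  b27=0 t=2,i=3
  ##.#.|.  b26=0 t=0,i=7
  ##..#|#  b25=1 t=1,i=0
  ##...|.  b24=0 t=4,i=10
  #.###|#  b23=1 t=2,i=0
  #.##.|#  b22=1 t=1,i=10
  #.#.#|#  b21=1 t=0,i=8
  #.#..|#  b20=1 t=0,i=10
  #..##|.  b19=0 t=2,i=7
  #..#.|#  b18=1 t=1,i=1
  #...#|.  b17=0 t=0,i=0
  #....|.  b16=0 t=5,i=10
  .####|.  b15=0 t=0,i=3
  .###.|.  b14=0 t=2,i=1
  .##.#|#  b13=1 t=6,i=0
  .##..|.  b12=0 t=1,i=11
  .#.##|#  b11=1 t=1,i=9
  .#.#.|.  b10=0 t=0,i=9
  .#..#|#  b9=1 t=4,i=2
  .#...|#  b8=1 t=0,i=11
  ..###|#  b7=1 t=0,i=2
  ..##.|#  b6=1 t=6,i=11
  ..#.#|#  b5=1 t=1,i=2
  ..#..|.  b4=0 t=3,i=0
  ...##|.  b3=0 t=0,i=1
  ...#.|.  b2=0 t=1,i=7
  ....#|#  b1=1 t=5,i=0
  .....|#  b0=1 t=5,i=11
  bits 10010010111101000010101111100011 = 2465475555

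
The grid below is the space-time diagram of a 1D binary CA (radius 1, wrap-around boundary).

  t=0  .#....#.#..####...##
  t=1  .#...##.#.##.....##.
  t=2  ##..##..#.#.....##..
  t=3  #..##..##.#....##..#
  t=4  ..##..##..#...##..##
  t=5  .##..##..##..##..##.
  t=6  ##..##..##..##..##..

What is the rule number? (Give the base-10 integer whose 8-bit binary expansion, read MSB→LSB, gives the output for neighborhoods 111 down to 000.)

  nb ###: next=.  (t=0,i=12, bit7=0)
  nb ##.: next=.  (t=0,i=14, bit6=0)
  nb #.#: next=.  (t=0,i=0, bit5=0)
  nb #..: next=.  (t=0,i=2, bit4=0)
  nb .##: next=#  (t=0,i=11, bit3=1)
  nb .#.: next=#  (t=0,i=1, bit2=1)
  nb ..#: next=#  (t=0,i=5, bit1=1)
  nb ...: next=.  (t=0,i=3, bit0=0)
  bits 00001110 = 14

14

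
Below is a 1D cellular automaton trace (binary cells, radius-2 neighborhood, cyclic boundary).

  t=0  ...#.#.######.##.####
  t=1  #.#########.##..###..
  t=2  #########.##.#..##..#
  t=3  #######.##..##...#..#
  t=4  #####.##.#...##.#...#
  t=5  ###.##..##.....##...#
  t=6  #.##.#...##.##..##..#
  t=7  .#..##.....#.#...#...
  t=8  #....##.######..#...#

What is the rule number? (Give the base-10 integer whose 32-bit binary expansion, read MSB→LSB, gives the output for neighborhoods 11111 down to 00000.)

2914311335

  ##### -> #   bit 31 = 1  t=0,i=9
  ####. -> .   bit 30 = 0  t=0,i=11
  ###.# -> #   bit 29 = 1  t=0,i=12
  ###.. -> .   bit 28 = 0  t=0,i=20
  ##.## -> #   bit 27 = 1  t=0,i=13
  ##.#. -> #   bit 26 = 1  t=2,i=12
  ##..# -> .   bit 25 = 0  t=1,i=14
  ##... -> #   bit 24 = 1  t=0,i=0
  #.### -> #   bit 23 = 1  t=0,i=7
  #.##. -> .   bit 22 = 0  t=0,i=14
  #.#.# -> #   bit 21 = 1  t=0,i=5
  #.#.. -> #   bit 20 = 1  t=2,i=13
  #..## -> .   bit 19 = 0  t=1,i=15
  #..#. -> #   bit 18 = 1  t=1,i=20
  #...# -> .   bit 17 = 0  t=0,i=1
  #.... -> .   bit 16 = 0  t=5,i=11
  .#### -> #   bit 15 = 1  t=0,i=8
  .###. -> #   bit 14 = 1  t=1,i=17
  .##.# -> .   bit 13 = 0  t=0,i=15
  .##.. -> #   bit 12 = 1  t=1,i=13
  .#.## -> #   bit 11 = 1  t=0,i=6
  .#.#. -> #   bit 10 = 1  t=0,i=4
  .#..# -> .   bit 9 = 0  t=2,i=14
  .#... -> .   bit 8 = 0  t=4,i=10
  ..### -> #   bit 7 = 1  t=1,i=16
  ..##. -> .   bit 6 = 0  t=2,i=16
  ..#.# -> #   bit 5 = 1  t=0,i=3
  ..#.. -> .   bit 4 = 0  t=3,i=17
  ...## -> .   bit 3 = 0  t=4,i=12
  ...#. -> #   bit 2 = 1  t=0,i=2
  ....# -> #   bit 1 = 1  t=5,i=13
  ..... -> #   bit 0 = 1  t=5,i=12
  bits 10101101101101001101110010100111 = 2914311335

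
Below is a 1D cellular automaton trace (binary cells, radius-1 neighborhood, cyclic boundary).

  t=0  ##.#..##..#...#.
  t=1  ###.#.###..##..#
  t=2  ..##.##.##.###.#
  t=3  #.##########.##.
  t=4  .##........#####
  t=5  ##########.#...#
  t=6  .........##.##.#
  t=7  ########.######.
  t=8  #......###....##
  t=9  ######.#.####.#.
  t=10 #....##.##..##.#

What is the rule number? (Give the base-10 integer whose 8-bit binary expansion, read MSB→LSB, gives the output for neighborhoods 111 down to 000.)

  [7] ### => .  t=1,i=0
  [6] ##. => #  t=0,i=1
  [5] #.# => #  t=0,i=2
  [4] #.. => #  t=0,i=4
  [3] .## => #  t=0,i=0
  [2] .#. => .  t=0,i=3
  [1] ..# => .  t=0,i=5
  [0] ... => #  t=0,i=12
  bits 01111001 = 121

121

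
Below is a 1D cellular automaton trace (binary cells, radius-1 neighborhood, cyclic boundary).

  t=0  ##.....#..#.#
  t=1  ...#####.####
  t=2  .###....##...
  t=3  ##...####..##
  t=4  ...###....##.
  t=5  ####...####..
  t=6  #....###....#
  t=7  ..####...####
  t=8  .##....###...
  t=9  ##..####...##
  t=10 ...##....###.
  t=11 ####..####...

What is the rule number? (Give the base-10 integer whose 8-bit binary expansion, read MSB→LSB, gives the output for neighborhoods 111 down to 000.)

47

  [7] ### => .  t=0,i=0
  [6] ##. => .  t=0,i=1
  [5] #.# => #  t=0,i=11
  [4] #.. => .  t=0,i=2
  [3] .## => #  t=0,i=12
  [2] .#. => #  t=0,i=7
  [1] ..# => #  t=0,i=6
  [0] ... => #  t=0,i=3
  bits 00101111 = 47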